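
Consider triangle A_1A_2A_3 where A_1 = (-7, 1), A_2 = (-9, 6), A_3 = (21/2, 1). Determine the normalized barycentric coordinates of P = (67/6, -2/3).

(1/3, -1/3, 1)

Signed area of the reference triangle: [A_1A_2A_3] = ½·((-7)·(6−1) + (-9)·(1−1) + (21/2)·(1−6)) = ½·(-35 + 0 − 105/2) = -175/4.
[PA_2A_3] = ½·((67/6)·(6−1) + (-9)·(1−(-2/3)) + (21/2)·(-2/3−6)) = ½·(335/6 − 15 − 70) = -175/12, so the A_1-coordinate is (-175/12)/(-175/4) = 1/3.
[A_1PA_3] = ½·((-7)·(-2/3−1) + (67/6)·(1−1) + (21/2)·(1−(-2/3))) = ½·(35/3 + 0 + 35/2) = 175/12, so the A_2-coordinate is -1/3.
[A_1A_2P] = ½·((-7)·(6−(-2/3)) + (-9)·(-2/3−1) + (67/6)·(1−6)) = ½·(-140/3 + 15 − 335/6) = -175/4, so the A_3-coordinate is 1.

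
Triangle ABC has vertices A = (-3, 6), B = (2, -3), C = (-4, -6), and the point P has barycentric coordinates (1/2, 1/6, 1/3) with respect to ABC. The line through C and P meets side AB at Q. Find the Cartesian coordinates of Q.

(-7/4, 15/4)

Line CP meets AB where the C-coordinate vanishes; zeroing P's C-weight and renormalizing leaves A, B-weights 1/2 : 1/6 → (3/4, 1/4).
So Q = (3/4)·A + (1/4)·B = (-7/4, 15/4).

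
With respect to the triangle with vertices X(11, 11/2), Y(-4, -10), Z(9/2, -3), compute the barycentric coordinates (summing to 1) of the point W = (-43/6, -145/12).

Signed area of the reference triangle: [XYZ] = ½·(11·(-10−(-3)) + (-4)·(-3−(11/2)) + (9/2)·(11/2−(-10))) = ½·(-77 + 34 + 279/4) = 107/8.
[WYZ] = ½·((-43/6)·(-10−(-3)) + (-4)·(-3−(-145/12)) + (9/2)·(-145/12−(-10))) = ½·(301/6 − 109/3 − 75/8) = 107/48, so the X-coordinate is (107/48)/(107/8) = 1/6.
[XWZ] = ½·(11·(-145/12−(-3)) + (-43/6)·(-3−(11/2)) + (9/2)·(11/2−(-145/12))) = ½·(-1199/12 + 731/12 + 633/8) = 321/16, so the Y-coordinate is 3/2.
[XYW] = ½·(11·(-10−(-145/12)) + (-4)·(-145/12−(11/2)) + (-43/6)·(11/2−(-10))) = ½·(275/12 + 211/3 − 1333/12) = -107/12, so the Z-coordinate is -2/3.

(1/6, 3/2, -2/3)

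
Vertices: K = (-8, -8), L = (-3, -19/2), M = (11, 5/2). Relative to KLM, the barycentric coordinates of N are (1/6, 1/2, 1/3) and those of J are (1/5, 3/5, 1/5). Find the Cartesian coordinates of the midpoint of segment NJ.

(-11/60, -241/40)

Barycentric coordinates of the midpoint are the average: (11/60, 11/20, 4/15).
Converting: (11/60)·K + (11/20)·L + (4/15)·M = (-11/60, -241/40).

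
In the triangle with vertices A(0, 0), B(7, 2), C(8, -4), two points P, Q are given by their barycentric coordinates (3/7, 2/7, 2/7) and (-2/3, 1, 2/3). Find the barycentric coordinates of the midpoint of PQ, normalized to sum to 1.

(-5/42, 9/14, 10/21)

Since both coordinate triples sum to 1, the midpoint's barycentrics are the componentwise average.
(3/7+-2/3)/2 = -5/42; similarly 9/14 and 10/21.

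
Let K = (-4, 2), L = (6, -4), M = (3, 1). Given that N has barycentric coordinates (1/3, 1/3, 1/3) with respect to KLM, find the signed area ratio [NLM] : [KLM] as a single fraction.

The signed ratio [NLM]/[KLM] equals the barycentric coordinate of N at vertex K, which is 1/3.

1/3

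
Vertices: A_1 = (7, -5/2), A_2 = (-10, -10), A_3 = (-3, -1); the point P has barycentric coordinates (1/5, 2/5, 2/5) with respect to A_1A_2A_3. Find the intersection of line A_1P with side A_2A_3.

Line A_1P meets A_2A_3 where the A_1-coordinate vanishes; zeroing P's A_1-weight and renormalizing leaves A_2, A_3-weights 2/5 : 2/5 → (1/2, 1/2).
So Q = (1/2)·A_2 + (1/2)·A_3 = (-13/2, -11/2).

(-13/2, -11/2)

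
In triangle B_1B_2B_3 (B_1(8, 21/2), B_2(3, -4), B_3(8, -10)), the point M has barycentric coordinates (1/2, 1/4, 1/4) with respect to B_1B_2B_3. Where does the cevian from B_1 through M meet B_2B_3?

(11/2, -7)

Line B_1M meets B_2B_3 where the B_1-coordinate vanishes; zeroing M's B_1-weight and renormalizing leaves B_2, B_3-weights 1/4 : 1/4 → (1/2, 1/2).
So N = (1/2)·B_2 + (1/2)·B_3 = (11/2, -7).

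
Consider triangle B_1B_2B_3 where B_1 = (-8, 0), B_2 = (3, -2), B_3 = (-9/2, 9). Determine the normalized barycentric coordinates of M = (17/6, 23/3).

(-2/3, 2/3, 1)

Signed area of the reference triangle: [B_1B_2B_3] = ½·((-8)·(-2−9) + 3·(9−0) + (-9/2)·(0−(-2))) = ½·(88 + 27 − 9) = 53.
[MB_2B_3] = ½·((17/6)·(-2−9) + 3·(9−(23/3)) + (-9/2)·(23/3−(-2))) = ½·(-187/6 + 4 − 87/2) = -106/3, so the B_1-coordinate is (-106/3)/53 = -2/3.
[B_1MB_3] = ½·((-8)·(23/3−9) + (17/6)·(9−0) + (-9/2)·(0−(23/3))) = ½·(32/3 + 51/2 + 69/2) = 106/3, so the B_2-coordinate is 2/3.
[B_1B_2M] = ½·((-8)·(-2−(23/3)) + 3·(23/3−0) + (17/6)·(0−(-2))) = ½·(232/3 + 23 + 17/3) = 53, so the B_3-coordinate is 1.
Check: -2/3 + 2/3 + 1 = 1.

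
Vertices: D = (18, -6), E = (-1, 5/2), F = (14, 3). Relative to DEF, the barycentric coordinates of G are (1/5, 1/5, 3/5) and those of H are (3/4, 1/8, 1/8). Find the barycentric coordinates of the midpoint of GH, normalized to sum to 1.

(19/40, 13/80, 29/80)

Since both coordinate triples sum to 1, the midpoint's barycentrics are the componentwise average.
(1/5+3/4)/2 = 19/40; similarly 13/80 and 29/80.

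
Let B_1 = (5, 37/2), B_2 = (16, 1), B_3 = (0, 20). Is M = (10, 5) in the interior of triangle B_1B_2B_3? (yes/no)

no

Barycentric coordinates of M: (-50/71, 60/71, 61/71).
The three coordinates are negative, positive, positive; a point is interior exactly when all three are positive.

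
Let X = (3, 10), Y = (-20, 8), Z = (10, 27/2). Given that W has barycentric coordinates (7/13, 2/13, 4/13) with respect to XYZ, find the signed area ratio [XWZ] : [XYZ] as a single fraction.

2/13

The signed ratio [XWZ]/[XYZ] equals the barycentric coordinate of W at vertex Y, which is 2/13.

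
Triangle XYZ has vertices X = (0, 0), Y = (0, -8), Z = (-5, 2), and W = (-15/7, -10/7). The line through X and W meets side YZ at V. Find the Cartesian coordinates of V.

(-3, -2)

Barycentric coordinates of W with respect to XYZ: (2/7, 2/7, 3/7).
On side YZ the X-coordinate is zero; dropping W's X-weight 2/7 and renormalizing the remaining 2/7 : 3/7 gives weights 2/5, 3/5 on Y, Z.
V = (2/5)·(0, -8) + (3/5)·(-5, 2) = (-3, -2).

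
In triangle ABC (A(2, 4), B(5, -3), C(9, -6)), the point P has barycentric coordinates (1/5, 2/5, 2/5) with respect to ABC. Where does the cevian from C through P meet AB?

Line CP meets AB where the C-coordinate vanishes; zeroing P's C-weight and renormalizing leaves A, B-weights 1/5 : 2/5 → (1/3, 2/3).
So Q = (1/3)·A + (2/3)·B = (4, -2/3).

(4, -2/3)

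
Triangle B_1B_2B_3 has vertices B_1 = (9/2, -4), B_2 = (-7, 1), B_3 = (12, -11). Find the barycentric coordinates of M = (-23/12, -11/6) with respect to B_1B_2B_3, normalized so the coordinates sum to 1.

(1/6, 2/3, 1/6)

Signed area of the reference triangle: [B_1B_2B_3] = ½·((9/2)·(1−(-11)) + (-7)·(-11−(-4)) + 12·(-4−1)) = ½·(54 + 49 − 60) = 43/2.
[MB_2B_3] = ½·((-23/12)·(1−(-11)) + (-7)·(-11−(-11/6)) + 12·(-11/6−1)) = ½·(-23 + 385/6 − 34) = 43/12, so the B_1-coordinate is (43/12)/(43/2) = 1/6.
[B_1MB_3] = ½·((9/2)·(-11/6−(-11)) + (-23/12)·(-11−(-4)) + 12·(-4−(-11/6))) = ½·(165/4 + 161/12 − 26) = 43/3, so the B_2-coordinate is 2/3.
[B_1B_2M] = ½·((9/2)·(1−(-11/6)) + (-7)·(-11/6−(-4)) + (-23/12)·(-4−1)) = ½·(51/4 − 91/6 + 115/12) = 43/12, so the B_3-coordinate is 1/6.
Check: 1/6 + 2/3 + 1/6 = 1.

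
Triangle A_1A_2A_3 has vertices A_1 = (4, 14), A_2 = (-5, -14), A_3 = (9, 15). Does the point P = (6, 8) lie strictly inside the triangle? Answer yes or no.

Barycentric coordinates of P: (-11/131, 32/131, 110/131).
The three coordinates are negative, positive, positive; a point is interior exactly when all three are positive.

no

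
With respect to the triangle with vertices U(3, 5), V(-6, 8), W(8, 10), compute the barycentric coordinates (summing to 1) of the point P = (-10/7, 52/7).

(2/7, 4/7, 1/7)

Signed area of the reference triangle: [UVW] = ½·(3·(8−10) + (-6)·(10−5) + 8·(5−8)) = ½·(-6 − 30 − 24) = -30.
[PVW] = ½·((-10/7)·(8−10) + (-6)·(10−(52/7)) + 8·(52/7−8)) = ½·(20/7 − 108/7 − 32/7) = -60/7, so the U-coordinate is (-60/7)/(-30) = 2/7.
[UPW] = ½·(3·(52/7−10) + (-10/7)·(10−5) + 8·(5−(52/7))) = ½·(-54/7 − 50/7 − 136/7) = -120/7, so the V-coordinate is 4/7.
[UVP] = ½·(3·(8−(52/7)) + (-6)·(52/7−5) + (-10/7)·(5−8)) = ½·(12/7 − 102/7 + 30/7) = -30/7, so the W-coordinate is 1/7.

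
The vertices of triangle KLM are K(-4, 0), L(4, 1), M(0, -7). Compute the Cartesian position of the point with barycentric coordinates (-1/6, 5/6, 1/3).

(4, -3/2)

N = (-1/6)·K + (5/6)·L + (1/3)·M.
x-coordinate: (-1/6)·(-4) + (5/6)·4 + (1/3)·0 = 4.
y-coordinate: (-1/6)·0 + (5/6)·1 + (1/3)·(-7) = -3/2.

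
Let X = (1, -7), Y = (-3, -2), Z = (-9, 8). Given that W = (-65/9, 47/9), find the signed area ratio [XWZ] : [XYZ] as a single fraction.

1/9

[XYZ] = ½·(1·(-2−8) + (-3)·(8−(-7)) + (-9)·(-7−(-2))) = ½·(-10 − 45 + 45) = -5.
[XWZ] = ½·(1·(47/9−8) + (-65/9)·(8−(-7)) + (-9)·(-7−(47/9))) = ½·(-25/9 − 325/3 + 110) = -5/9, so the ratio is (-5/9)/(-5) = 1/9.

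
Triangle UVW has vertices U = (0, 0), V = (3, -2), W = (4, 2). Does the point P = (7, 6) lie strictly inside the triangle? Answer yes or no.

no

Barycentric coordinates of P: (-4/7, -5/7, 16/7).
The three coordinates are negative, negative, positive; a point is interior exactly when all three are positive.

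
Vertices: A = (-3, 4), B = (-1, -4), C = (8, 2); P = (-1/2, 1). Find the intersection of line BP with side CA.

(-1/4, 7/2)

Barycentric coordinates of P with respect to ABC: (1/2, 1/3, 1/6).
On side CA the B-coordinate is zero; dropping P's B-weight 1/3 and renormalizing the remaining 1/6 : 1/2 gives weights 1/4, 3/4 on C, A.
Q = (1/4)·(8, 2) + (3/4)·(-3, 4) = (-1/4, 7/2).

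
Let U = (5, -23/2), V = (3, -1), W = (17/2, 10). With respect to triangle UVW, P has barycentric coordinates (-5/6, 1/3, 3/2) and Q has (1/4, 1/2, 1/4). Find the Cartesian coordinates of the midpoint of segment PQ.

(347/48, 187/16)

Barycentric coordinates of the midpoint are the average: (-7/24, 5/12, 7/8).
Converting: (-7/24)·U + (5/12)·V + (7/8)·W = (347/48, 187/16).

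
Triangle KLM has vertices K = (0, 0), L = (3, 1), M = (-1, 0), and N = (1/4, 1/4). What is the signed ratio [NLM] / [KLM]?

1/4

[KLM] = ½·(0·(1−0) + 3·(0−0) + (-1)·(0−1)) = ½·(0 + 0 + 1) = 1/2.
[NLM] = ½·((1/4)·(1−0) + 3·(0−(1/4)) + (-1)·(1/4−1)) = ½·(1/4 − 3/4 + 3/4) = 1/8, so the ratio is (1/8)/(1/2) = 1/4.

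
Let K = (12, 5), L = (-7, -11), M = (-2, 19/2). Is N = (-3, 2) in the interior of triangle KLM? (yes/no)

Barycentric coordinates of N: (34/619, 219/619, 366/619).
The three coordinates are positive, positive, positive; a point is interior exactly when all three are positive.

yes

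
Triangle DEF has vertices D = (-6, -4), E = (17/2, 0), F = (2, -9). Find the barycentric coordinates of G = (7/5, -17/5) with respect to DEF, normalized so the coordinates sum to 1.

Signed area of the reference triangle: [DEF] = ½·((-6)·(0−(-9)) + (17/2)·(-9−(-4)) + 2·(-4−0)) = ½·(-54 − 85/2 − 8) = -209/4.
[GEF] = ½·((7/5)·(0−(-9)) + (17/2)·(-9−(-17/5)) + 2·(-17/5−0)) = ½·(63/5 − 238/5 − 34/5) = -209/10, so the D-coordinate is (-209/10)/(-209/4) = 2/5.
[DGF] = ½·((-6)·(-17/5−(-9)) + (7/5)·(-9−(-4)) + 2·(-4−(-17/5))) = ½·(-168/5 − 7 − 6/5) = -209/10, so the E-coordinate is 2/5.
[DEG] = ½·((-6)·(0−(-17/5)) + (17/2)·(-17/5−(-4)) + (7/5)·(-4−0)) = ½·(-102/5 + 51/10 − 28/5) = -209/20, so the F-coordinate is 1/5.
Check: 2/5 + 2/5 + 1/5 = 1.

(2/5, 2/5, 1/5)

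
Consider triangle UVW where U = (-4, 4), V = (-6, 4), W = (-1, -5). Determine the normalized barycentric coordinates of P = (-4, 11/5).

Signed area of the reference triangle: [UVW] = ½·((-4)·(4−(-5)) + (-6)·(-5−4) + (-1)·(4−4)) = ½·(-36 + 54 + 0) = 9.
[PVW] = ½·((-4)·(4−(-5)) + (-6)·(-5−(11/5)) + (-1)·(11/5−4)) = ½·(-36 + 216/5 + 9/5) = 9/2, so the U-coordinate is (9/2)/9 = 1/2.
[UPW] = ½·((-4)·(11/5−(-5)) + (-4)·(-5−4) + (-1)·(4−(11/5))) = ½·(-144/5 + 36 − 9/5) = 27/10, so the V-coordinate is 3/10.
[UVP] = ½·((-4)·(4−(11/5)) + (-6)·(11/5−4) + (-4)·(4−4)) = ½·(-36/5 + 54/5 + 0) = 9/5, so the W-coordinate is 1/5.
Check: 1/2 + 3/10 + 1/5 = 1.

(1/2, 3/10, 1/5)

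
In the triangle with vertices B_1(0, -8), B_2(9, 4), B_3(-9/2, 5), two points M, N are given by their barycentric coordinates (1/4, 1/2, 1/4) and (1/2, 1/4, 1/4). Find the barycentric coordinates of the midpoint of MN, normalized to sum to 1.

Since both coordinate triples sum to 1, the midpoint's barycentrics are the componentwise average.
(1/4+1/2)/2 = 3/8; similarly 3/8 and 1/4.

(3/8, 3/8, 1/4)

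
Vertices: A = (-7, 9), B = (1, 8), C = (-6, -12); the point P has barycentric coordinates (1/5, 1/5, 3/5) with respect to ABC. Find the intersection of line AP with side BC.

Line AP meets BC where the A-coordinate vanishes; zeroing P's A-weight and renormalizing leaves B, C-weights 1/5 : 3/5 → (1/4, 3/4).
So Q = (1/4)·B + (3/4)·C = (-17/4, -7).

(-17/4, -7)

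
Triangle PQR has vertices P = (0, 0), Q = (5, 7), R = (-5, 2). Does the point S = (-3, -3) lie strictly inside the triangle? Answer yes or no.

no

Barycentric coordinates of S: (4/3, -7/15, 2/15).
The three coordinates are positive, negative, positive; a point is interior exactly when all three are positive.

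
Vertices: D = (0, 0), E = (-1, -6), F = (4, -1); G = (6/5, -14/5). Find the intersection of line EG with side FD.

Barycentric coordinates of G with respect to DEF: (1/5, 2/5, 2/5).
On side FD the E-coordinate is zero; dropping G's E-weight 2/5 and renormalizing the remaining 2/5 : 1/5 gives weights 2/3, 1/3 on F, D.
H = (2/3)·(4, -1) + (1/3)·(0, 0) = (8/3, -2/3).

(8/3, -2/3)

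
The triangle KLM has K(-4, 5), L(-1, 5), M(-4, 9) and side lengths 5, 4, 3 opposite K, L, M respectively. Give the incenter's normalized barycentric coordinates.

The incenter has barycentric coordinates proportional to the opposite side lengths: (5 : 4 : 3).
Normalizing by 5+4+3 = 12 gives (5/12, 1/3, 1/4).

(5/12, 1/3, 1/4)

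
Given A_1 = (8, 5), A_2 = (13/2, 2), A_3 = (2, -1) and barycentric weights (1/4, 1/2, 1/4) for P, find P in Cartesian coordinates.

P = (1/4)·A_1 + (1/2)·A_2 + (1/4)·A_3.
x-coordinate: (1/4)·8 + (1/2)·(13/2) + (1/4)·2 = 23/4.
y-coordinate: (1/4)·5 + (1/2)·2 + (1/4)·(-1) = 2.

(23/4, 2)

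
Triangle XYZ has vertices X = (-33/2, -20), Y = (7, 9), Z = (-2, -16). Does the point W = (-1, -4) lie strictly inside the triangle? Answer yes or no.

Barycentric coordinates of W: (166/653, 340/653, 147/653).
The three coordinates are positive, positive, positive; a point is interior exactly when all three are positive.

yes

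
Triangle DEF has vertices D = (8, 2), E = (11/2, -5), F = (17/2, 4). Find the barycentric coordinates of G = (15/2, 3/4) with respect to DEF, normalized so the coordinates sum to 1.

Signed area of the reference triangle: [DEF] = ½·(8·(-5−4) + (11/2)·(4−2) + (17/2)·(2−(-5))) = ½·(-72 + 11 + 119/2) = -3/4.
[GEF] = ½·((15/2)·(-5−4) + (11/2)·(4−(3/4)) + (17/2)·(3/4−(-5))) = ½·(-135/2 + 143/8 + 391/8) = -3/8, so the D-coordinate is (-3/8)/(-3/4) = 1/2.
[DGF] = ½·(8·(3/4−4) + (15/2)·(4−2) + (17/2)·(2−(3/4))) = ½·(-26 + 15 + 85/8) = -3/16, so the E-coordinate is 1/4.
[DEG] = ½·(8·(-5−(3/4)) + (11/2)·(3/4−2) + (15/2)·(2−(-5))) = ½·(-46 − 55/8 + 105/2) = -3/16, so the F-coordinate is 1/4.
Check: 1/2 + 1/4 + 1/4 = 1.

(1/2, 1/4, 1/4)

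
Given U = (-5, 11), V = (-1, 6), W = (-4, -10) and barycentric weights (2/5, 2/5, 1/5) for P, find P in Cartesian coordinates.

P = (2/5)·U + (2/5)·V + (1/5)·W.
x-coordinate: (2/5)·(-5) + (2/5)·(-1) + (1/5)·(-4) = -16/5.
y-coordinate: (2/5)·11 + (2/5)·6 + (1/5)·(-10) = 24/5.

(-16/5, 24/5)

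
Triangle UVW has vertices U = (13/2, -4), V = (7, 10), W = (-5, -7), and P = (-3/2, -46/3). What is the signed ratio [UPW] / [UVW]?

[UVW] = ½·((13/2)·(10−(-7)) + 7·(-7−(-4)) + (-5)·(-4−10)) = ½·(221/2 − 21 + 70) = 319/4.
[UPW] = ½·((13/2)·(-46/3−(-7)) + (-3/2)·(-7−(-4)) + (-5)·(-4−(-46/3))) = ½·(-325/6 + 9/2 − 170/3) = -319/6, so the ratio is (-319/6)/(319/4) = -2/3.

-2/3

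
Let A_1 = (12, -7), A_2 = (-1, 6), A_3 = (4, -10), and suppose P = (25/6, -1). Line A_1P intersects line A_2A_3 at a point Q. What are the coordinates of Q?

(1/4, 2)

Barycentric coordinates of P with respect to A_1A_2A_3: (1/3, 1/2, 1/6).
On side A_2A_3 the A_1-coordinate is zero; dropping P's A_1-weight 1/3 and renormalizing the remaining 1/2 : 1/6 gives weights 3/4, 1/4 on A_2, A_3.
Q = (3/4)·(-1, 6) + (1/4)·(4, -10) = (1/4, 2).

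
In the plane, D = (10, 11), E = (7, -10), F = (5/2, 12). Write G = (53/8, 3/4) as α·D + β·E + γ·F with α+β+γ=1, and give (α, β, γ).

(1/4, 1/2, 1/4)

Signed area of the reference triangle: [DEF] = ½·(10·(-10−12) + 7·(12−11) + (5/2)·(11−(-10))) = ½·(-220 + 7 + 105/2) = -321/4.
[GEF] = ½·((53/8)·(-10−12) + 7·(12−(3/4)) + (5/2)·(3/4−(-10))) = ½·(-583/4 + 315/4 + 215/8) = -321/16, so the D-coordinate is (-321/16)/(-321/4) = 1/4.
[DGF] = ½·(10·(3/4−12) + (53/8)·(12−11) + (5/2)·(11−(3/4))) = ½·(-225/2 + 53/8 + 205/8) = -321/8, so the E-coordinate is 1/2.
[DEG] = ½·(10·(-10−(3/4)) + 7·(3/4−11) + (53/8)·(11−(-10))) = ½·(-215/2 − 287/4 + 1113/8) = -321/16, so the F-coordinate is 1/4.
Check: 1/4 + 1/2 + 1/4 = 1.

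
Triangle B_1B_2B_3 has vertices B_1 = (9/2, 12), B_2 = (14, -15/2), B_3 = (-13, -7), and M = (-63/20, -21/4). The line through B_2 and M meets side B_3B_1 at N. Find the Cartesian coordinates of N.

(-21/2, -30/7)

Barycentric coordinates of M with respect to B_1B_2B_3: (1/10, 3/10, 3/5).
On side B_3B_1 the B_2-coordinate is zero; dropping M's B_2-weight 3/10 and renormalizing the remaining 3/5 : 1/10 gives weights 6/7, 1/7 on B_3, B_1.
N = (6/7)·(-13, -7) + (1/7)·(9/2, 12) = (-21/2, -30/7).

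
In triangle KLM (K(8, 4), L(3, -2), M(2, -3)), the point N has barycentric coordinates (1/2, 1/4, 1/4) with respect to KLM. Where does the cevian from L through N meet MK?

Line LN meets MK where the L-coordinate vanishes; zeroing N's L-weight and renormalizing leaves M, K-weights 1/4 : 1/2 → (1/3, 2/3).
So J = (1/3)·M + (2/3)·K = (6, 5/3).

(6, 5/3)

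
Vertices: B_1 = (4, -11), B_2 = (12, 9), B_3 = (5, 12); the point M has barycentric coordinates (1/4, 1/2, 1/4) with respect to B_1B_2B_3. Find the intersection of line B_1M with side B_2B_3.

(29/3, 10)

Line B_1M meets B_2B_3 where the B_1-coordinate vanishes; zeroing M's B_1-weight and renormalizing leaves B_2, B_3-weights 1/2 : 1/4 → (2/3, 1/3).
So N = (2/3)·B_2 + (1/3)·B_3 = (29/3, 10).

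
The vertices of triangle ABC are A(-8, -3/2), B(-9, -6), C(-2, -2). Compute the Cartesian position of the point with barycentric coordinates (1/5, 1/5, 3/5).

P = (1/5)·A + (1/5)·B + (3/5)·C.
x-coordinate: (1/5)·(-8) + (1/5)·(-9) + (3/5)·(-2) = -23/5.
y-coordinate: (1/5)·(-3/2) + (1/5)·(-6) + (3/5)·(-2) = -27/10.

(-23/5, -27/10)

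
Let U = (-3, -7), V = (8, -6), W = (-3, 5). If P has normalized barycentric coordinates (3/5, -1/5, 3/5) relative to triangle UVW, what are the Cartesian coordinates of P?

(-26/5, 0)

P = (3/5)·U + (-1/5)·V + (3/5)·W.
x-coordinate: (3/5)·(-3) + (-1/5)·8 + (3/5)·(-3) = -26/5.
y-coordinate: (3/5)·(-7) + (-1/5)·(-6) + (3/5)·5 = 0.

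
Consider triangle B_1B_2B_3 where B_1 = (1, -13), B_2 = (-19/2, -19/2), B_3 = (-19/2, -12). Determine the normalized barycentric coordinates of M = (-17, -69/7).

(-5/7, 4/7, 8/7)

Signed area of the reference triangle: [B_1B_2B_3] = ½·(1·(-19/2−(-12)) + (-19/2)·(-12−(-13)) + (-19/2)·(-13−(-19/2))) = ½·(5/2 − 19/2 + 133/4) = 105/8.
[MB_2B_3] = ½·((-17)·(-19/2−(-12)) + (-19/2)·(-12−(-69/7)) + (-19/2)·(-69/7−(-19/2))) = ½·(-85/2 + 285/14 + 95/28) = -75/8, so the B_1-coordinate is (-75/8)/(105/8) = -5/7.
[B_1MB_3] = ½·(1·(-69/7−(-12)) + (-17)·(-12−(-13)) + (-19/2)·(-13−(-69/7))) = ½·(15/7 − 17 + 209/7) = 15/2, so the B_2-coordinate is 4/7.
[B_1B_2M] = ½·(1·(-19/2−(-69/7)) + (-19/2)·(-69/7−(-13)) + (-17)·(-13−(-19/2))) = ½·(5/14 − 209/7 + 119/2) = 15, so the B_3-coordinate is 8/7.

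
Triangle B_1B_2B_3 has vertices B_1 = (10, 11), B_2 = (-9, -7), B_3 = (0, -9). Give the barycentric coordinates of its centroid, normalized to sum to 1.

(1/3, 1/3, 1/3)

The centroid is the average of the vertices, so each weight is 1/3.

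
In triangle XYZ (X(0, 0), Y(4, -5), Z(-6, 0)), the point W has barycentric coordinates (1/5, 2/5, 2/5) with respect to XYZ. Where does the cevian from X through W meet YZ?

Line XW meets YZ where the X-coordinate vanishes; zeroing W's X-weight and renormalizing leaves Y, Z-weights 2/5 : 2/5 → (1/2, 1/2).
So V = (1/2)·Y + (1/2)·Z = (-1, -5/2).

(-1, -5/2)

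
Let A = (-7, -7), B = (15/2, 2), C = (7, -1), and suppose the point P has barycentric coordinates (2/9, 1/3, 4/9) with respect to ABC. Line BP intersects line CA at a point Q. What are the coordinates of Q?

(7/3, -3)

Line BP meets CA where the B-coordinate vanishes; zeroing P's B-weight and renormalizing leaves C, A-weights 4/9 : 2/9 → (2/3, 1/3).
So Q = (2/3)·C + (1/3)·A = (7/3, -3).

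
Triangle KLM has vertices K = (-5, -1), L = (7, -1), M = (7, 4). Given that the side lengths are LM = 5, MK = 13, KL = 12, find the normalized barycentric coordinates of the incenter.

The incenter has barycentric coordinates proportional to the opposite side lengths: (5 : 13 : 12).
Normalizing by 5+13+12 = 30 gives (1/6, 13/30, 2/5).

(1/6, 13/30, 2/5)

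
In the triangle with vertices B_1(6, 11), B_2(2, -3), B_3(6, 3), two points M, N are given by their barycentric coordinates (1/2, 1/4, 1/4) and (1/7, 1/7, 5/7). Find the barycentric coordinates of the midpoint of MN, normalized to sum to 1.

(9/28, 11/56, 27/56)

Since both coordinate triples sum to 1, the midpoint's barycentrics are the componentwise average.
(1/2+1/7)/2 = 9/28; similarly 11/56 and 27/56.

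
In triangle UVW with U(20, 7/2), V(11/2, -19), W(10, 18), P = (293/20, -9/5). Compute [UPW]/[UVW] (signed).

[UVW] = ½·(20·(-19−18) + (11/2)·(18−(7/2)) + 10·(7/2−(-19))) = ½·(-740 + 319/4 + 225) = -1741/8.
[UPW] = ½·(20·(-9/5−18) + (293/20)·(18−(7/2)) + 10·(7/2−(-9/5))) = ½·(-396 + 8497/40 + 53) = -5223/80, so the ratio is (-5223/80)/(-1741/8) = 3/10.

3/10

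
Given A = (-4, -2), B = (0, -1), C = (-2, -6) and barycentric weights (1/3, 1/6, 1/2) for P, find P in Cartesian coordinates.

P = (1/3)·A + (1/6)·B + (1/2)·C.
x-coordinate: (1/3)·(-4) + (1/6)·0 + (1/2)·(-2) = -7/3.
y-coordinate: (1/3)·(-2) + (1/6)·(-1) + (1/2)·(-6) = -23/6.

(-7/3, -23/6)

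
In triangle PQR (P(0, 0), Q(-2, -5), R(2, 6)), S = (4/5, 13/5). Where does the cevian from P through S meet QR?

(1, 13/4)

Barycentric coordinates of S with respect to PQR: (1/5, 1/5, 3/5).
On side QR the P-coordinate is zero; dropping S's P-weight 1/5 and renormalizing the remaining 1/5 : 3/5 gives weights 1/4, 3/4 on Q, R.
T = (1/4)·(-2, -5) + (3/4)·(2, 6) = (1, 13/4).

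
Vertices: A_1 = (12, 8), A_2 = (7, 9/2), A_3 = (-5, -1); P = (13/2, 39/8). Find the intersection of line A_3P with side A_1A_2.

Barycentric coordinates of P with respect to A_1A_2A_3: (1/2, 1/4, 1/4).
On side A_1A_2 the A_3-coordinate is zero; dropping P's A_3-weight 1/4 and renormalizing the remaining 1/2 : 1/4 gives weights 2/3, 1/3 on A_1, A_2.
Q = (2/3)·(12, 8) + (1/3)·(7, 9/2) = (31/3, 41/6).

(31/3, 41/6)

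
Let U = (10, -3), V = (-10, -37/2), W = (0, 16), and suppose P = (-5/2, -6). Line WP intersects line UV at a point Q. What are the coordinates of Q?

Barycentric coordinates of P with respect to UVW: (1/4, 1/2, 1/4).
On side UV the W-coordinate is zero; dropping P's W-weight 1/4 and renormalizing the remaining 1/4 : 1/2 gives weights 1/3, 2/3 on U, V.
Q = (1/3)·(10, -3) + (2/3)·(-10, -37/2) = (-10/3, -40/3).

(-10/3, -40/3)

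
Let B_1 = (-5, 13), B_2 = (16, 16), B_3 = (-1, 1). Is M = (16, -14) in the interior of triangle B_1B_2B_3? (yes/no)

no

Barycentric coordinates of M: (-85/44, 6/11, 105/44).
The three coordinates are negative, positive, positive; a point is interior exactly when all three are positive.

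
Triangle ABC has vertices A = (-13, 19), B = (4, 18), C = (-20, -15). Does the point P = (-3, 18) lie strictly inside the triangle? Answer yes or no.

yes

Barycentric coordinates of P: (77/195, 347/585, 7/585).
The three coordinates are positive, positive, positive; a point is interior exactly when all three are positive.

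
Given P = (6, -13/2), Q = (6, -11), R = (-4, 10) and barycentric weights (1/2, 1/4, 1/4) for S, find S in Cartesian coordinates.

(7/2, -7/2)

S = (1/2)·P + (1/4)·Q + (1/4)·R.
x-coordinate: (1/2)·6 + (1/4)·6 + (1/4)·(-4) = 7/2.
y-coordinate: (1/2)·(-13/2) + (1/4)·(-11) + (1/4)·10 = -7/2.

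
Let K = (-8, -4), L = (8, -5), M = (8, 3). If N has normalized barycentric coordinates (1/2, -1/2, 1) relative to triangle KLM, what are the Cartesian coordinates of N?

N = (1/2)·K + (-1/2)·L + 1·M.
x-coordinate: (1/2)·(-8) + (-1/2)·8 + 1·8 = 0.
y-coordinate: (1/2)·(-4) + (-1/2)·(-5) + 1·3 = 7/2.

(0, 7/2)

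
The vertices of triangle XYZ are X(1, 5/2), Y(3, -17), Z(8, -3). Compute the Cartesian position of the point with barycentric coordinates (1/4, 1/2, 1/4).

W = (1/4)·X + (1/2)·Y + (1/4)·Z.
x-coordinate: (1/4)·1 + (1/2)·3 + (1/4)·8 = 15/4.
y-coordinate: (1/4)·(5/2) + (1/2)·(-17) + (1/4)·(-3) = -69/8.

(15/4, -69/8)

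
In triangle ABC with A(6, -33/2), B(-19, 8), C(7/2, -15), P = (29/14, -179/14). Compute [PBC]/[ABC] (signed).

[ABC] = ½·(6·(8−(-15)) + (-19)·(-15−(-33/2)) + (7/2)·(-33/2−8)) = ½·(138 − 57/2 − 343/4) = 95/8.
[PBC] = ½·((29/14)·(8−(-15)) + (-19)·(-15−(-179/14)) + (7/2)·(-179/14−8)) = ½·(667/14 + 589/14 − 291/4) = 475/56, so the ratio is (475/56)/(95/8) = 5/7.

5/7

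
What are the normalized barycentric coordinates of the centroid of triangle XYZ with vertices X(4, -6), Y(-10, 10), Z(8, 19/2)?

The centroid is the average of the vertices, so each weight is 1/3.

(1/3, 1/3, 1/3)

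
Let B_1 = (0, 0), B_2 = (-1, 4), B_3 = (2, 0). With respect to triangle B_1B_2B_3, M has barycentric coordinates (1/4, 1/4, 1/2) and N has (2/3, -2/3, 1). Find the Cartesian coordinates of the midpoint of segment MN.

(41/24, -5/6)

Barycentric coordinates of the midpoint are the average: (11/24, -5/24, 3/4).
Converting: (11/24)·B_1 + (-5/24)·B_2 + (3/4)·B_3 = (41/24, -5/6).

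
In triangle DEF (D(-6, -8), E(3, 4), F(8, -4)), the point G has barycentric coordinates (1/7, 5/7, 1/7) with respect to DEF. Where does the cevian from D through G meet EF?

(23/6, 8/3)

Line DG meets EF where the D-coordinate vanishes; zeroing G's D-weight and renormalizing leaves E, F-weights 5/7 : 1/7 → (5/6, 1/6).
So H = (5/6)·E + (1/6)·F = (23/6, 8/3).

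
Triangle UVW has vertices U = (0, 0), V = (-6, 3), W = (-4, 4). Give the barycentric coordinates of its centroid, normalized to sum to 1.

(1/3, 1/3, 1/3)

The centroid is the average of the vertices, so each weight is 1/3.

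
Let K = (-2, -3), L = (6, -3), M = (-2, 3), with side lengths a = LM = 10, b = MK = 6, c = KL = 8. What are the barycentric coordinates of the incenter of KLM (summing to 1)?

(5/12, 1/4, 1/3)

The incenter has barycentric coordinates proportional to the opposite side lengths: (10 : 6 : 8).
Normalizing by 10+6+8 = 24 gives (5/12, 1/4, 1/3).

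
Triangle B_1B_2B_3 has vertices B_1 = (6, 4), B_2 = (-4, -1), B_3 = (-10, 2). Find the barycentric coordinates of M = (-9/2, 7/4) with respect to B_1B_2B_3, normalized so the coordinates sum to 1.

Signed area of the reference triangle: [B_1B_2B_3] = ½·(6·(-1−2) + (-4)·(2−4) + (-10)·(4−(-1))) = ½·(-18 + 8 − 50) = -30.
[MB_2B_3] = ½·((-9/2)·(-1−2) + (-4)·(2−(7/4)) + (-10)·(7/4−(-1))) = ½·(27/2 − 1 − 55/2) = -15/2, so the B_1-coordinate is (-15/2)/(-30) = 1/4.
[B_1MB_3] = ½·(6·(7/4−2) + (-9/2)·(2−4) + (-10)·(4−(7/4))) = ½·(-3/2 + 9 − 45/2) = -15/2, so the B_2-coordinate is 1/4.
[B_1B_2M] = ½·(6·(-1−(7/4)) + (-4)·(7/4−4) + (-9/2)·(4−(-1))) = ½·(-33/2 + 9 − 45/2) = -15, so the B_3-coordinate is 1/2.
Check: 1/4 + 1/4 + 1/2 = 1.

(1/4, 1/4, 1/2)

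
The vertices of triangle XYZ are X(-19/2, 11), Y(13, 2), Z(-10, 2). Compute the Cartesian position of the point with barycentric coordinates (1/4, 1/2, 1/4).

(13/8, 17/4)

W = (1/4)·X + (1/2)·Y + (1/4)·Z.
x-coordinate: (1/4)·(-19/2) + (1/2)·13 + (1/4)·(-10) = 13/8.
y-coordinate: (1/4)·11 + (1/2)·2 + (1/4)·2 = 17/4.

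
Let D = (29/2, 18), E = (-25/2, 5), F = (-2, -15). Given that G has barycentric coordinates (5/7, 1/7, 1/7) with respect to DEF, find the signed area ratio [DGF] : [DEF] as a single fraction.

The signed ratio [DGF]/[DEF] equals the barycentric coordinate of G at vertex E, which is 1/7.

1/7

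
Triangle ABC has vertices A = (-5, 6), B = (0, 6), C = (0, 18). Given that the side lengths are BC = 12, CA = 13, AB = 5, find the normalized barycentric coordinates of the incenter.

The incenter has barycentric coordinates proportional to the opposite side lengths: (12 : 13 : 5).
Normalizing by 12+13+5 = 30 gives (2/5, 13/30, 1/6).

(2/5, 13/30, 1/6)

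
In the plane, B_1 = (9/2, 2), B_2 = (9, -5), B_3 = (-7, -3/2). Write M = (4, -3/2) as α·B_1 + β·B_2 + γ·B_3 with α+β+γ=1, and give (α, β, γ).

(2/5, 2/5, 1/5)

Signed area of the reference triangle: [B_1B_2B_3] = ½·((9/2)·(-5−(-3/2)) + 9·(-3/2−2) + (-7)·(2−(-5))) = ½·(-63/4 − 63/2 − 49) = -385/8.
[MB_2B_3] = ½·(4·(-5−(-3/2)) + 9·(-3/2−(-3/2)) + (-7)·(-3/2−(-5))) = ½·(-14 + 0 − 49/2) = -77/4, so the B_1-coordinate is (-77/4)/(-385/8) = 2/5.
[B_1MB_3] = ½·((9/2)·(-3/2−(-3/2)) + 4·(-3/2−2) + (-7)·(2−(-3/2))) = ½·(0 − 14 − 49/2) = -77/4, so the B_2-coordinate is 2/5.
[B_1B_2M] = ½·((9/2)·(-5−(-3/2)) + 9·(-3/2−2) + 4·(2−(-5))) = ½·(-63/4 − 63/2 + 28) = -77/8, so the B_3-coordinate is 1/5.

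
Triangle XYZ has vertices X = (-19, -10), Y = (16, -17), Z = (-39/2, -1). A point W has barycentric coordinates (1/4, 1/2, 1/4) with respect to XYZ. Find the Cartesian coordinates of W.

W = (1/4)·X + (1/2)·Y + (1/4)·Z.
x-coordinate: (1/4)·(-19) + (1/2)·16 + (1/4)·(-39/2) = -13/8.
y-coordinate: (1/4)·(-10) + (1/2)·(-17) + (1/4)·(-1) = -45/4.

(-13/8, -45/4)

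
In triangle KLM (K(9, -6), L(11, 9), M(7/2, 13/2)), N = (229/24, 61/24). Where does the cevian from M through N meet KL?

(111/11, 24/11)

Barycentric coordinates of N with respect to KLM: (5/12, 1/2, 1/12).
On side KL the M-coordinate is zero; dropping N's M-weight 1/12 and renormalizing the remaining 5/12 : 1/2 gives weights 5/11, 6/11 on K, L.
J = (5/11)·(9, -6) + (6/11)·(11, 9) = (111/11, 24/11).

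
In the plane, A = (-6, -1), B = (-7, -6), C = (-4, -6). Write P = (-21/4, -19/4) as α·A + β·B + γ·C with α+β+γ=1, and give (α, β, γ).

Signed area of the reference triangle: [ABC] = ½·((-6)·(-6−(-6)) + (-7)·(-6−(-1)) + (-4)·(-1−(-6))) = ½·(0 + 35 − 20) = 15/2.
[PBC] = ½·((-21/4)·(-6−(-6)) + (-7)·(-6−(-19/4)) + (-4)·(-19/4−(-6))) = ½·(0 + 35/4 − 5) = 15/8, so the A-coordinate is (15/8)/(15/2) = 1/4.
[APC] = ½·((-6)·(-19/4−(-6)) + (-21/4)·(-6−(-1)) + (-4)·(-1−(-19/4))) = ½·(-15/2 + 105/4 − 15) = 15/8, so the B-coordinate is 1/4.
[ABP] = ½·((-6)·(-6−(-19/4)) + (-7)·(-19/4−(-1)) + (-21/4)·(-1−(-6))) = ½·(15/2 + 105/4 − 105/4) = 15/4, so the C-coordinate is 1/2.

(1/4, 1/4, 1/2)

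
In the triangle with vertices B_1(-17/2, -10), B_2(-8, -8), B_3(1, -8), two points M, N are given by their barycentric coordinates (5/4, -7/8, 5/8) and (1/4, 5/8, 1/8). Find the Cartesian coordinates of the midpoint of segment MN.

Barycentric coordinates of the midpoint are the average: (3/4, -1/8, 3/8).
Converting: (3/4)·B_1 + (-1/8)·B_2 + (3/8)·B_3 = (-5, -19/2).

(-5, -19/2)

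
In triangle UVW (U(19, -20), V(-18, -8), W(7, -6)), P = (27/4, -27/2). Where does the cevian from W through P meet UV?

(20/3, -16)

Barycentric coordinates of P with respect to UVW: (1/2, 1/4, 1/4).
On side UV the W-coordinate is zero; dropping P's W-weight 1/4 and renormalizing the remaining 1/2 : 1/4 gives weights 2/3, 1/3 on U, V.
Q = (2/3)·(19, -20) + (1/3)·(-18, -8) = (20/3, -16).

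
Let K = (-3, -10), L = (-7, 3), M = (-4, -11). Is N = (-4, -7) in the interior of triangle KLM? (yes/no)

Barycentric coordinates of N: (12/17, 4/17, 1/17).
The three coordinates are positive, positive, positive; a point is interior exactly when all three are positive.

yes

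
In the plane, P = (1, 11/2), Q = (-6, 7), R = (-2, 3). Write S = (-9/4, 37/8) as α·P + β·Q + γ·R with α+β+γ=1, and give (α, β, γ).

Signed area of the reference triangle: [PQR] = ½·(1·(7−3) + (-6)·(3−(11/2)) + (-2)·(11/2−7)) = ½·(4 + 15 + 3) = 11.
[SQR] = ½·((-9/4)·(7−3) + (-6)·(3−(37/8)) + (-2)·(37/8−7)) = ½·(-9 + 39/4 + 19/4) = 11/4, so the P-coordinate is (11/4)/11 = 1/4.
[PSR] = ½·(1·(37/8−3) + (-9/4)·(3−(11/2)) + (-2)·(11/2−(37/8))) = ½·(13/8 + 45/8 − 7/4) = 11/4, so the Q-coordinate is 1/4.
[PQS] = ½·(1·(7−(37/8)) + (-6)·(37/8−(11/2)) + (-9/4)·(11/2−7)) = ½·(19/8 + 21/4 + 27/8) = 11/2, so the R-coordinate is 1/2.

(1/4, 1/4, 1/2)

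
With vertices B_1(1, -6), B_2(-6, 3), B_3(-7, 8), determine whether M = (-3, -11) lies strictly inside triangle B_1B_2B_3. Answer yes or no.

Barycentric coordinates of M: (1/26, 48/13, -71/26).
The three coordinates are positive, positive, negative; a point is interior exactly when all three are positive.

no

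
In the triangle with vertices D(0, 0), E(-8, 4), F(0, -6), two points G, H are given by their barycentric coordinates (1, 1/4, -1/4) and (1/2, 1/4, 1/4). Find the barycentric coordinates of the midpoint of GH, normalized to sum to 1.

Since both coordinate triples sum to 1, the midpoint's barycentrics are the componentwise average.
(1+1/2)/2 = 3/4; similarly 1/4 and 0.

(3/4, 1/4, 0)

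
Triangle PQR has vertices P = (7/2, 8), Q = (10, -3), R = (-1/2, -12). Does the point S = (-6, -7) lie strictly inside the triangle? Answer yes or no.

no

Barycentric coordinates of S: (17/29, -65/87, 101/87).
The three coordinates are positive, negative, positive; a point is interior exactly when all three are positive.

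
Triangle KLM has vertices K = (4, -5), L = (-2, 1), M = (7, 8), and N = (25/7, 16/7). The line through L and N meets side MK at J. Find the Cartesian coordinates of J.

(29/5, 14/5)

Barycentric coordinates of N with respect to KLM: (2/7, 2/7, 3/7).
On side MK the L-coordinate is zero; dropping N's L-weight 2/7 and renormalizing the remaining 3/7 : 2/7 gives weights 3/5, 2/5 on M, K.
J = (3/5)·(7, 8) + (2/5)·(4, -5) = (29/5, 14/5).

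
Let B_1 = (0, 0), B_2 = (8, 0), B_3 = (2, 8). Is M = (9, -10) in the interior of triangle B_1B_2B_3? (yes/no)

Barycentric coordinates of M: (13/16, 23/16, -5/4).
The three coordinates are positive, positive, negative; a point is interior exactly when all three are positive.

no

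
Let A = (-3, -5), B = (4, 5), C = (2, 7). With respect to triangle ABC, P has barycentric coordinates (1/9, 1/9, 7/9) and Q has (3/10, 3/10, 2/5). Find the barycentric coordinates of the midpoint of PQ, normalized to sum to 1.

Since both coordinate triples sum to 1, the midpoint's barycentrics are the componentwise average.
(1/9+3/10)/2 = 37/180; similarly 37/180 and 53/90.

(37/180, 37/180, 53/90)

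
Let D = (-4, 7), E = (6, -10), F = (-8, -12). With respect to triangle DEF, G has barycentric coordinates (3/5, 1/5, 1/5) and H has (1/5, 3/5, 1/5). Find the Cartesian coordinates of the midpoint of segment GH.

(-4/5, -18/5)

Barycentric coordinates of the midpoint are the average: (2/5, 2/5, 1/5).
Converting: (2/5)·D + (2/5)·E + (1/5)·F = (-4/5, -18/5).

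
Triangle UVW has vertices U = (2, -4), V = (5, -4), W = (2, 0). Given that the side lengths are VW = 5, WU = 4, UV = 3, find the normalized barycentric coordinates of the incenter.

The incenter has barycentric coordinates proportional to the opposite side lengths: (5 : 4 : 3).
Normalizing by 5+4+3 = 12 gives (5/12, 1/3, 1/4).

(5/12, 1/3, 1/4)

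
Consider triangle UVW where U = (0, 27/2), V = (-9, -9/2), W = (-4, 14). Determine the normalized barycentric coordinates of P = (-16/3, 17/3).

Signed area of the reference triangle: [UVW] = ½·(0·(-9/2−14) + (-9)·(14−(27/2)) + (-4)·(27/2−(-9/2))) = ½·(0 − 9/2 − 72) = -153/4.
[PVW] = ½·((-16/3)·(-9/2−14) + (-9)·(14−(17/3)) + (-4)·(17/3−(-9/2))) = ½·(296/3 − 75 − 122/3) = -17/2, so the U-coordinate is (-17/2)/(-153/4) = 2/9.
[UPW] = ½·(0·(17/3−14) + (-16/3)·(14−(27/2)) + (-4)·(27/2−(17/3))) = ½·(0 − 8/3 − 94/3) = -17, so the V-coordinate is 4/9.
[UVP] = ½·(0·(-9/2−(17/3)) + (-9)·(17/3−(27/2)) + (-16/3)·(27/2−(-9/2))) = ½·(0 + 141/2 − 96) = -51/4, so the W-coordinate is 1/3.
Check: 2/9 + 4/9 + 1/3 = 1.

(2/9, 4/9, 1/3)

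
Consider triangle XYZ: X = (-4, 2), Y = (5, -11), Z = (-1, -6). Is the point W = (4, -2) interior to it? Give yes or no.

no

Barycentric coordinates of W: (49/33, 52/33, -68/33).
The three coordinates are positive, positive, negative; a point is interior exactly when all three are positive.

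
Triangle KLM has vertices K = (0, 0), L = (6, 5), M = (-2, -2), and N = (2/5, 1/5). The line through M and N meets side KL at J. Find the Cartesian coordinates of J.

Barycentric coordinates of N with respect to KLM: (2/5, 1/5, 2/5).
On side KL the M-coordinate is zero; dropping N's M-weight 2/5 and renormalizing the remaining 2/5 : 1/5 gives weights 2/3, 1/3 on K, L.
J = (2/3)·(0, 0) + (1/3)·(6, 5) = (2, 5/3).

(2, 5/3)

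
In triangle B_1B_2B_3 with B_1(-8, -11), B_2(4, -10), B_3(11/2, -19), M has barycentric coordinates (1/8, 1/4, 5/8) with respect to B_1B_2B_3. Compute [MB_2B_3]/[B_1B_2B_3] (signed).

The signed ratio [MB_2B_3]/[B_1B_2B_3] equals the barycentric coordinate of M at vertex B_1, which is 1/8.

1/8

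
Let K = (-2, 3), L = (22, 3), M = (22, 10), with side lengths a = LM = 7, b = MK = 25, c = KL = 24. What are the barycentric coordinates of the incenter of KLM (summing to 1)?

(1/8, 25/56, 3/7)

The incenter has barycentric coordinates proportional to the opposite side lengths: (7 : 25 : 24).
Normalizing by 7+25+24 = 56 gives (1/8, 25/56, 3/7).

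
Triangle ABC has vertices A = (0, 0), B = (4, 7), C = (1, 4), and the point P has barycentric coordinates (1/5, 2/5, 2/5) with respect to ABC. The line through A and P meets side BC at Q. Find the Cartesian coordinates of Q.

Line AP meets BC where the A-coordinate vanishes; zeroing P's A-weight and renormalizing leaves B, C-weights 2/5 : 2/5 → (1/2, 1/2).
So Q = (1/2)·B + (1/2)·C = (5/2, 11/2).

(5/2, 11/2)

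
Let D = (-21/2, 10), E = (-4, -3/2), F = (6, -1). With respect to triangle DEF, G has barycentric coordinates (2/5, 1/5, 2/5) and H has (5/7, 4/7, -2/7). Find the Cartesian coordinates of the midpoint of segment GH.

(-141/20, 691/140)

Barycentric coordinates of the midpoint are the average: (39/70, 27/70, 2/35).
Converting: (39/70)·D + (27/70)·E + (2/35)·F = (-141/20, 691/140).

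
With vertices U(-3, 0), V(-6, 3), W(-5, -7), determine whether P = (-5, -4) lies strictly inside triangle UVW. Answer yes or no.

Barycentric coordinates of P: (1/9, 2/9, 2/3).
The three coordinates are positive, positive, positive; a point is interior exactly when all three are positive.

yes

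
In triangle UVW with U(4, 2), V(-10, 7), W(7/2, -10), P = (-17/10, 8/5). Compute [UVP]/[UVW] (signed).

[UVW] = ½·(4·(7−(-10)) + (-10)·(-10−2) + (7/2)·(2−7)) = ½·(68 + 120 − 35/2) = 341/4.
[UVP] = ½·(4·(7−(8/5)) + (-10)·(8/5−2) + (-17/10)·(2−7)) = ½·(108/5 + 4 + 17/2) = 341/20, so the ratio is (341/20)/(341/4) = 1/5.

1/5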